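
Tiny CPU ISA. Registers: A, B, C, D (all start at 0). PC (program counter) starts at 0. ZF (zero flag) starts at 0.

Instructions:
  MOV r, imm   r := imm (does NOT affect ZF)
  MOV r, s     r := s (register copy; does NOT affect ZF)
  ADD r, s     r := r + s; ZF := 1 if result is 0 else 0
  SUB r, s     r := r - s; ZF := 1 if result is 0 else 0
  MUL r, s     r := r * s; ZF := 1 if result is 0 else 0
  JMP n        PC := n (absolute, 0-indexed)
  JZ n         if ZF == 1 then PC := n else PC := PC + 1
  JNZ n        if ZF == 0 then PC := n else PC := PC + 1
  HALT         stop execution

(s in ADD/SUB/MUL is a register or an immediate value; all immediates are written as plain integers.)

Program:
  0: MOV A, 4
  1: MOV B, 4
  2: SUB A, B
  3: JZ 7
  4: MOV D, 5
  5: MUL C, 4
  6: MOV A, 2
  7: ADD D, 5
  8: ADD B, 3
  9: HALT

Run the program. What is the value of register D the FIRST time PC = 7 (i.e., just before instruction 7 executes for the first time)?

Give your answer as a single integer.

Step 1: PC=0 exec 'MOV A, 4'. After: A=4 B=0 C=0 D=0 ZF=0 PC=1
Step 2: PC=1 exec 'MOV B, 4'. After: A=4 B=4 C=0 D=0 ZF=0 PC=2
Step 3: PC=2 exec 'SUB A, B'. After: A=0 B=4 C=0 D=0 ZF=1 PC=3
Step 4: PC=3 exec 'JZ 7'. After: A=0 B=4 C=0 D=0 ZF=1 PC=7
First time PC=7: D=0

0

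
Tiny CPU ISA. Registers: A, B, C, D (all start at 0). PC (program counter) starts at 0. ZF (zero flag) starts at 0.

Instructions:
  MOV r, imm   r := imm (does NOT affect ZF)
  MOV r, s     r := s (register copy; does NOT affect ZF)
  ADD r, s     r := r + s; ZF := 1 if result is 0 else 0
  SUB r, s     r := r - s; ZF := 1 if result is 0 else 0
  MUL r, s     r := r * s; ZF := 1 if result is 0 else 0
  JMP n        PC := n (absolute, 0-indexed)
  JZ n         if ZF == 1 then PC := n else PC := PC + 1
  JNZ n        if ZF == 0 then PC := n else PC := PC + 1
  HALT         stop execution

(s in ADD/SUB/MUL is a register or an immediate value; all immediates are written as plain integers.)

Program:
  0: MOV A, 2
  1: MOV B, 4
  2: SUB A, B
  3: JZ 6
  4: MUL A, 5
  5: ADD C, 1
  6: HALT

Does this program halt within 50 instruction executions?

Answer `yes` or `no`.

Answer: yes

Derivation:
Step 1: PC=0 exec 'MOV A, 2'. After: A=2 B=0 C=0 D=0 ZF=0 PC=1
Step 2: PC=1 exec 'MOV B, 4'. After: A=2 B=4 C=0 D=0 ZF=0 PC=2
Step 3: PC=2 exec 'SUB A, B'. After: A=-2 B=4 C=0 D=0 ZF=0 PC=3
Step 4: PC=3 exec 'JZ 6'. After: A=-2 B=4 C=0 D=0 ZF=0 PC=4
Step 5: PC=4 exec 'MUL A, 5'. After: A=-10 B=4 C=0 D=0 ZF=0 PC=5
Step 6: PC=5 exec 'ADD C, 1'. After: A=-10 B=4 C=1 D=0 ZF=0 PC=6
Step 7: PC=6 exec 'HALT'. After: A=-10 B=4 C=1 D=0 ZF=0 PC=6 HALTED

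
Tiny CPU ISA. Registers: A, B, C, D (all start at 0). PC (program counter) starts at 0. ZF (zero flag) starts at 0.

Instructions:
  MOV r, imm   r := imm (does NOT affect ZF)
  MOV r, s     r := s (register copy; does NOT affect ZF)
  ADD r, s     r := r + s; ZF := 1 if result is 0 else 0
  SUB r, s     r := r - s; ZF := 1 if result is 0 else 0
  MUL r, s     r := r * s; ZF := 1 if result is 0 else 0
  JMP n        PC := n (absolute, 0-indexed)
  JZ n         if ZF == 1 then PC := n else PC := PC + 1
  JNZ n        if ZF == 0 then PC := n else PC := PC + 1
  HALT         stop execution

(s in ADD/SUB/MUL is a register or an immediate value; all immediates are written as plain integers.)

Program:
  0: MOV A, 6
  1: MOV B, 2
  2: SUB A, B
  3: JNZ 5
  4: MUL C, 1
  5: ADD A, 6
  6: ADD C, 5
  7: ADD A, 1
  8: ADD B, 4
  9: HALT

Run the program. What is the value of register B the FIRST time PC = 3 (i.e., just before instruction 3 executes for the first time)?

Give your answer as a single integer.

Step 1: PC=0 exec 'MOV A, 6'. After: A=6 B=0 C=0 D=0 ZF=0 PC=1
Step 2: PC=1 exec 'MOV B, 2'. After: A=6 B=2 C=0 D=0 ZF=0 PC=2
Step 3: PC=2 exec 'SUB A, B'. After: A=4 B=2 C=0 D=0 ZF=0 PC=3
First time PC=3: B=2

2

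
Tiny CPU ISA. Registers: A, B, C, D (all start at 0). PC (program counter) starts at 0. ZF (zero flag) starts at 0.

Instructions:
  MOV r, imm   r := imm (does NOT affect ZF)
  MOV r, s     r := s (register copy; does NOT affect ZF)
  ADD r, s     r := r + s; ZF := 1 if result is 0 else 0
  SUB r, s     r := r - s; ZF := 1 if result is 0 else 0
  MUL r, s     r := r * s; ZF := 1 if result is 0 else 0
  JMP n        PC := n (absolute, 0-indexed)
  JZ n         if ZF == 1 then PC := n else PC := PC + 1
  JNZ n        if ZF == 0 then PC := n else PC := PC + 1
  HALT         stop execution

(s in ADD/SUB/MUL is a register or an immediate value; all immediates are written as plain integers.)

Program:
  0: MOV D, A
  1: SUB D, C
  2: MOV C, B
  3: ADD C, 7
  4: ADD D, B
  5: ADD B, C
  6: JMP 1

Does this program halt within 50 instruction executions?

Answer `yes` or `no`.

Answer: no

Derivation:
Step 1: PC=0 exec 'MOV D, A'. After: A=0 B=0 C=0 D=0 ZF=0 PC=1
Step 2: PC=1 exec 'SUB D, C'. After: A=0 B=0 C=0 D=0 ZF=1 PC=2
Step 3: PC=2 exec 'MOV C, B'. After: A=0 B=0 C=0 D=0 ZF=1 PC=3
Step 4: PC=3 exec 'ADD C, 7'. After: A=0 B=0 C=7 D=0 ZF=0 PC=4
Step 5: PC=4 exec 'ADD D, B'. After: A=0 B=0 C=7 D=0 ZF=1 PC=5
Step 6: PC=5 exec 'ADD B, C'. After: A=0 B=7 C=7 D=0 ZF=0 PC=6
Step 7: PC=6 exec 'JMP 1'. After: A=0 B=7 C=7 D=0 ZF=0 PC=1
Step 8: PC=1 exec 'SUB D, C'. After: A=0 B=7 C=7 D=-7 ZF=0 PC=2
Step 9: PC=2 exec 'MOV C, B'. After: A=0 B=7 C=7 D=-7 ZF=0 PC=3
Step 10: PC=3 exec 'ADD C, 7'. After: A=0 B=7 C=14 D=-7 ZF=0 PC=4
Step 11: PC=4 exec 'ADD D, B'. After: A=0 B=7 C=14 D=0 ZF=1 PC=5
Step 12: PC=5 exec 'ADD B, C'. After: A=0 B=21 C=14 D=0 ZF=0 PC=6
Step 13: PC=6 exec 'JMP 1'. After: A=0 B=21 C=14 D=0 ZF=0 PC=1
Step 14: PC=1 exec 'SUB D, C'. After: A=0 B=21 C=14 D=-14 ZF=0 PC=2
Step 15: PC=2 exec 'MOV C, B'. After: A=0 B=21 C=21 D=-14 ZF=0 PC=3
After 50 steps: not halted. PC revisits the same instructions with no path to HALT; will never halt.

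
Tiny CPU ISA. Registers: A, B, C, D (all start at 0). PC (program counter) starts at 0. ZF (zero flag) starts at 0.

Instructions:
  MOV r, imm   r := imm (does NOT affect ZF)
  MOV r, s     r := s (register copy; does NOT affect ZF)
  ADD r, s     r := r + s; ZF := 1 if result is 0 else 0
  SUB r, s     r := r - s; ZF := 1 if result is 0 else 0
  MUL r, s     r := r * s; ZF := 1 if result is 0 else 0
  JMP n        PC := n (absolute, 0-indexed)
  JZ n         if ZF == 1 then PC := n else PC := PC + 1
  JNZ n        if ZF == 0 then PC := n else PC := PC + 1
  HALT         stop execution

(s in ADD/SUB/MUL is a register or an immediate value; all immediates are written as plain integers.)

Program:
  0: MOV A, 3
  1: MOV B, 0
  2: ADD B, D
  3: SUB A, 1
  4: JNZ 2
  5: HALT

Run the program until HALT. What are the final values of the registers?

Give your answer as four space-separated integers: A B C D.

Step 1: PC=0 exec 'MOV A, 3'. After: A=3 B=0 C=0 D=0 ZF=0 PC=1
Step 2: PC=1 exec 'MOV B, 0'. After: A=3 B=0 C=0 D=0 ZF=0 PC=2
Step 3: PC=2 exec 'ADD B, D'. After: A=3 B=0 C=0 D=0 ZF=1 PC=3
Step 4: PC=3 exec 'SUB A, 1'. After: A=2 B=0 C=0 D=0 ZF=0 PC=4
Step 5: PC=4 exec 'JNZ 2'. After: A=2 B=0 C=0 D=0 ZF=0 PC=2
Step 6: PC=2 exec 'ADD B, D'. After: A=2 B=0 C=0 D=0 ZF=1 PC=3
Step 7: PC=3 exec 'SUB A, 1'. After: A=1 B=0 C=0 D=0 ZF=0 PC=4
Step 8: PC=4 exec 'JNZ 2'. After: A=1 B=0 C=0 D=0 ZF=0 PC=2
Step 9: PC=2 exec 'ADD B, D'. After: A=1 B=0 C=0 D=0 ZF=1 PC=3
Step 10: PC=3 exec 'SUB A, 1'. After: A=0 B=0 C=0 D=0 ZF=1 PC=4
Step 11: PC=4 exec 'JNZ 2'. After: A=0 B=0 C=0 D=0 ZF=1 PC=5
Step 12: PC=5 exec 'HALT'. After: A=0 B=0 C=0 D=0 ZF=1 PC=5 HALTED

Answer: 0 0 0 0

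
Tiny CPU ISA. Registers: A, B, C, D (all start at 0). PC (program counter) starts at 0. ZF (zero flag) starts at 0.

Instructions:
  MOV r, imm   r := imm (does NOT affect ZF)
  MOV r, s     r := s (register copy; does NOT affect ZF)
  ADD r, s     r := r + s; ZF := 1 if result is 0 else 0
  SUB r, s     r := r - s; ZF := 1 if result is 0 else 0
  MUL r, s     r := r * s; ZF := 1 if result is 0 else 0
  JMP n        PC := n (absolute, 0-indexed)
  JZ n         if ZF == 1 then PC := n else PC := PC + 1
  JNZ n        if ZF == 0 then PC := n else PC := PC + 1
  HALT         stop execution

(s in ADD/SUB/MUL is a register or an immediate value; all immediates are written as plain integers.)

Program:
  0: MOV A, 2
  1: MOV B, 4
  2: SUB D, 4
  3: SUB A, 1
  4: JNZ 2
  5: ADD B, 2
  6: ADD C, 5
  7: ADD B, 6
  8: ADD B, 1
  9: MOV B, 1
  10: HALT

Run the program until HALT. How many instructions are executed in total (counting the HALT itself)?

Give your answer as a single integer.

Answer: 14

Derivation:
Step 1: PC=0 exec 'MOV A, 2'. After: A=2 B=0 C=0 D=0 ZF=0 PC=1
Step 2: PC=1 exec 'MOV B, 4'. After: A=2 B=4 C=0 D=0 ZF=0 PC=2
Step 3: PC=2 exec 'SUB D, 4'. After: A=2 B=4 C=0 D=-4 ZF=0 PC=3
Step 4: PC=3 exec 'SUB A, 1'. After: A=1 B=4 C=0 D=-4 ZF=0 PC=4
Step 5: PC=4 exec 'JNZ 2'. After: A=1 B=4 C=0 D=-4 ZF=0 PC=2
Step 6: PC=2 exec 'SUB D, 4'. After: A=1 B=4 C=0 D=-8 ZF=0 PC=3
Step 7: PC=3 exec 'SUB A, 1'. After: A=0 B=4 C=0 D=-8 ZF=1 PC=4
Step 8: PC=4 exec 'JNZ 2'. After: A=0 B=4 C=0 D=-8 ZF=1 PC=5
Step 9: PC=5 exec 'ADD B, 2'. After: A=0 B=6 C=0 D=-8 ZF=0 PC=6
Step 10: PC=6 exec 'ADD C, 5'. After: A=0 B=6 C=5 D=-8 ZF=0 PC=7
Step 11: PC=7 exec 'ADD B, 6'. After: A=0 B=12 C=5 D=-8 ZF=0 PC=8
Step 12: PC=8 exec 'ADD B, 1'. After: A=0 B=13 C=5 D=-8 ZF=0 PC=9
Step 13: PC=9 exec 'MOV B, 1'. After: A=0 B=1 C=5 D=-8 ZF=0 PC=10
Step 14: PC=10 exec 'HALT'. After: A=0 B=1 C=5 D=-8 ZF=0 PC=10 HALTED
Total instructions executed: 14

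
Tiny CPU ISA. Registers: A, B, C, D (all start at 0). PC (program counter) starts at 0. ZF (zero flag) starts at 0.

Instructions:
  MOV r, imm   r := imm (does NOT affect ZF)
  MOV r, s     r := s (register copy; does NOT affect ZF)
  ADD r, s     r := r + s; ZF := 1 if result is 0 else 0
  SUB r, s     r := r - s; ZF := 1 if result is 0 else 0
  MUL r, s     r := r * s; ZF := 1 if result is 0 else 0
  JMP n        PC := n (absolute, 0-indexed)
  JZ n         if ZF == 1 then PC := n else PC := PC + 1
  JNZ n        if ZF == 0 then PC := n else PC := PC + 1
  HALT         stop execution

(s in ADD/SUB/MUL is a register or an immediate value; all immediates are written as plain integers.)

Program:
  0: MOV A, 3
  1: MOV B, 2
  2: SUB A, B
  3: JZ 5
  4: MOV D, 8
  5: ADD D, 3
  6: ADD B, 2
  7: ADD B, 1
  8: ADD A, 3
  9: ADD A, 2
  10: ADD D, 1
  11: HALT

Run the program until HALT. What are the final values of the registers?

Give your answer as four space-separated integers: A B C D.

Step 1: PC=0 exec 'MOV A, 3'. After: A=3 B=0 C=0 D=0 ZF=0 PC=1
Step 2: PC=1 exec 'MOV B, 2'. After: A=3 B=2 C=0 D=0 ZF=0 PC=2
Step 3: PC=2 exec 'SUB A, B'. After: A=1 B=2 C=0 D=0 ZF=0 PC=3
Step 4: PC=3 exec 'JZ 5'. After: A=1 B=2 C=0 D=0 ZF=0 PC=4
Step 5: PC=4 exec 'MOV D, 8'. After: A=1 B=2 C=0 D=8 ZF=0 PC=5
Step 6: PC=5 exec 'ADD D, 3'. After: A=1 B=2 C=0 D=11 ZF=0 PC=6
Step 7: PC=6 exec 'ADD B, 2'. After: A=1 B=4 C=0 D=11 ZF=0 PC=7
Step 8: PC=7 exec 'ADD B, 1'. After: A=1 B=5 C=0 D=11 ZF=0 PC=8
Step 9: PC=8 exec 'ADD A, 3'. After: A=4 B=5 C=0 D=11 ZF=0 PC=9
Step 10: PC=9 exec 'ADD A, 2'. After: A=6 B=5 C=0 D=11 ZF=0 PC=10
Step 11: PC=10 exec 'ADD D, 1'. After: A=6 B=5 C=0 D=12 ZF=0 PC=11
Step 12: PC=11 exec 'HALT'. After: A=6 B=5 C=0 D=12 ZF=0 PC=11 HALTED

Answer: 6 5 0 12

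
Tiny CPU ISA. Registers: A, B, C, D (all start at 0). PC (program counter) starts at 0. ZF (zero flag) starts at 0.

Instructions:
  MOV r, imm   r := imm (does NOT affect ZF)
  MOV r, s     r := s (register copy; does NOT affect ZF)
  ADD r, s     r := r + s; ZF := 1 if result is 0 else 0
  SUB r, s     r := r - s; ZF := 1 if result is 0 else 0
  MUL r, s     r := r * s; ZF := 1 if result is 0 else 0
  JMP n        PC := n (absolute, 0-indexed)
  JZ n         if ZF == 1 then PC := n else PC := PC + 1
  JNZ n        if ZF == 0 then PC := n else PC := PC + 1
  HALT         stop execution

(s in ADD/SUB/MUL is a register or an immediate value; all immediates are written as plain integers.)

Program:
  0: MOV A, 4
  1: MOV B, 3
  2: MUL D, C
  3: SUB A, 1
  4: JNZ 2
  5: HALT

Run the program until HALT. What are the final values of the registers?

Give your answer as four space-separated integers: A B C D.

Answer: 0 3 0 0

Derivation:
Step 1: PC=0 exec 'MOV A, 4'. After: A=4 B=0 C=0 D=0 ZF=0 PC=1
Step 2: PC=1 exec 'MOV B, 3'. After: A=4 B=3 C=0 D=0 ZF=0 PC=2
Step 3: PC=2 exec 'MUL D, C'. After: A=4 B=3 C=0 D=0 ZF=1 PC=3
Step 4: PC=3 exec 'SUB A, 1'. After: A=3 B=3 C=0 D=0 ZF=0 PC=4
Step 5: PC=4 exec 'JNZ 2'. After: A=3 B=3 C=0 D=0 ZF=0 PC=2
Step 6: PC=2 exec 'MUL D, C'. After: A=3 B=3 C=0 D=0 ZF=1 PC=3
Step 7: PC=3 exec 'SUB A, 1'. After: A=2 B=3 C=0 D=0 ZF=0 PC=4
Step 8: PC=4 exec 'JNZ 2'. After: A=2 B=3 C=0 D=0 ZF=0 PC=2
Step 9: PC=2 exec 'MUL D, C'. After: A=2 B=3 C=0 D=0 ZF=1 PC=3
Step 10: PC=3 exec 'SUB A, 1'. After: A=1 B=3 C=0 D=0 ZF=0 PC=4
Step 11: PC=4 exec 'JNZ 2'. After: A=1 B=3 C=0 D=0 ZF=0 PC=2
Step 12: PC=2 exec 'MUL D, C'. After: A=1 B=3 C=0 D=0 ZF=1 PC=3
Step 13: PC=3 exec 'SUB A, 1'. After: A=0 B=3 C=0 D=0 ZF=1 PC=4
Step 14: PC=4 exec 'JNZ 2'. After: A=0 B=3 C=0 D=0 ZF=1 PC=5
Step 15: PC=5 exec 'HALT'. After: A=0 B=3 C=0 D=0 ZF=1 PC=5 HALTED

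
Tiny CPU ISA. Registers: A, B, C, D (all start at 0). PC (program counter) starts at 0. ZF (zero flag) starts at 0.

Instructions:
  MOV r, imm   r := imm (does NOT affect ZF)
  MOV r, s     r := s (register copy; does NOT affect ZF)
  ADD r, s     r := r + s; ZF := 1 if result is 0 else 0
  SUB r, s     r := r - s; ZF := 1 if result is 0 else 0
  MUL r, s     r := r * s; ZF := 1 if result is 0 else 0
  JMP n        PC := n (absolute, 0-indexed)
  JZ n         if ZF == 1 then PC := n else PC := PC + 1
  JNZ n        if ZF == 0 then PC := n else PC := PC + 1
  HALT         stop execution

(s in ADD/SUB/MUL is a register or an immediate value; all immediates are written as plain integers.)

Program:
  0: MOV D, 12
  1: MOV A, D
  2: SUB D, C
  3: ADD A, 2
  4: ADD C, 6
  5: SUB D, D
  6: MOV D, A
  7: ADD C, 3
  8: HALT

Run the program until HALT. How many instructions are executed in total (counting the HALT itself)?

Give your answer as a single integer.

Step 1: PC=0 exec 'MOV D, 12'. After: A=0 B=0 C=0 D=12 ZF=0 PC=1
Step 2: PC=1 exec 'MOV A, D'. After: A=12 B=0 C=0 D=12 ZF=0 PC=2
Step 3: PC=2 exec 'SUB D, C'. After: A=12 B=0 C=0 D=12 ZF=0 PC=3
Step 4: PC=3 exec 'ADD A, 2'. After: A=14 B=0 C=0 D=12 ZF=0 PC=4
Step 5: PC=4 exec 'ADD C, 6'. After: A=14 B=0 C=6 D=12 ZF=0 PC=5
Step 6: PC=5 exec 'SUB D, D'. After: A=14 B=0 C=6 D=0 ZF=1 PC=6
Step 7: PC=6 exec 'MOV D, A'. After: A=14 B=0 C=6 D=14 ZF=1 PC=7
Step 8: PC=7 exec 'ADD C, 3'. After: A=14 B=0 C=9 D=14 ZF=0 PC=8
Step 9: PC=8 exec 'HALT'. After: A=14 B=0 C=9 D=14 ZF=0 PC=8 HALTED
Total instructions executed: 9

Answer: 9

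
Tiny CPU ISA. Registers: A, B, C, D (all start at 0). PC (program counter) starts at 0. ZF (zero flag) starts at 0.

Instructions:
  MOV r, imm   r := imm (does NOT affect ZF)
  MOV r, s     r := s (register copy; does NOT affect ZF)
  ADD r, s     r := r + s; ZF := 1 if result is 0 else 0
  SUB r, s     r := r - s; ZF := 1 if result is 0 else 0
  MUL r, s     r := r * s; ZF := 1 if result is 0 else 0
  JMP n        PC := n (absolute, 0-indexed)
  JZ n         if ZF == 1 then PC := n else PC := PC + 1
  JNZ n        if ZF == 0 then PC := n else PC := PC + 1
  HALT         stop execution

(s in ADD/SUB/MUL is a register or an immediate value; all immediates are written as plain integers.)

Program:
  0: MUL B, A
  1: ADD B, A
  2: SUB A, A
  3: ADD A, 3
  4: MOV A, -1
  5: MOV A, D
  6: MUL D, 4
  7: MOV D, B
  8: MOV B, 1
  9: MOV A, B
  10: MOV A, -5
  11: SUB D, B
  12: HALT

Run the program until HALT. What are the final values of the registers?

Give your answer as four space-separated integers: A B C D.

Answer: -5 1 0 -1

Derivation:
Step 1: PC=0 exec 'MUL B, A'. After: A=0 B=0 C=0 D=0 ZF=1 PC=1
Step 2: PC=1 exec 'ADD B, A'. After: A=0 B=0 C=0 D=0 ZF=1 PC=2
Step 3: PC=2 exec 'SUB A, A'. After: A=0 B=0 C=0 D=0 ZF=1 PC=3
Step 4: PC=3 exec 'ADD A, 3'. After: A=3 B=0 C=0 D=0 ZF=0 PC=4
Step 5: PC=4 exec 'MOV A, -1'. After: A=-1 B=0 C=0 D=0 ZF=0 PC=5
Step 6: PC=5 exec 'MOV A, D'. After: A=0 B=0 C=0 D=0 ZF=0 PC=6
Step 7: PC=6 exec 'MUL D, 4'. After: A=0 B=0 C=0 D=0 ZF=1 PC=7
Step 8: PC=7 exec 'MOV D, B'. After: A=0 B=0 C=0 D=0 ZF=1 PC=8
Step 9: PC=8 exec 'MOV B, 1'. After: A=0 B=1 C=0 D=0 ZF=1 PC=9
Step 10: PC=9 exec 'MOV A, B'. After: A=1 B=1 C=0 D=0 ZF=1 PC=10
Step 11: PC=10 exec 'MOV A, -5'. After: A=-5 B=1 C=0 D=0 ZF=1 PC=11
Step 12: PC=11 exec 'SUB D, B'. After: A=-5 B=1 C=0 D=-1 ZF=0 PC=12
Step 13: PC=12 exec 'HALT'. After: A=-5 B=1 C=0 D=-1 ZF=0 PC=12 HALTED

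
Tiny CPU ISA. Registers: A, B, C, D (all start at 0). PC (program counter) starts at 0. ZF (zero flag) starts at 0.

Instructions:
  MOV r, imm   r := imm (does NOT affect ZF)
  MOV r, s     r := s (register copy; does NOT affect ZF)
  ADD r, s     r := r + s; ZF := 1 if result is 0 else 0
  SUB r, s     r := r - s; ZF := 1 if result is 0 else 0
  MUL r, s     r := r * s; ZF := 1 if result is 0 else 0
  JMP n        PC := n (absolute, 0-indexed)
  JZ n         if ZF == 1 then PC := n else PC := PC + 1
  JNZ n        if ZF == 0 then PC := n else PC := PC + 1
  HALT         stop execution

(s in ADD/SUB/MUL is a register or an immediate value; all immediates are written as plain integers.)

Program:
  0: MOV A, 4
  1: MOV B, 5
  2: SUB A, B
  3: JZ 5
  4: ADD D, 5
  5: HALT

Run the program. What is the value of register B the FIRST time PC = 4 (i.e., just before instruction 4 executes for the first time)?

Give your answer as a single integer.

Step 1: PC=0 exec 'MOV A, 4'. After: A=4 B=0 C=0 D=0 ZF=0 PC=1
Step 2: PC=1 exec 'MOV B, 5'. After: A=4 B=5 C=0 D=0 ZF=0 PC=2
Step 3: PC=2 exec 'SUB A, B'. After: A=-1 B=5 C=0 D=0 ZF=0 PC=3
Step 4: PC=3 exec 'JZ 5'. After: A=-1 B=5 C=0 D=0 ZF=0 PC=4
First time PC=4: B=5

5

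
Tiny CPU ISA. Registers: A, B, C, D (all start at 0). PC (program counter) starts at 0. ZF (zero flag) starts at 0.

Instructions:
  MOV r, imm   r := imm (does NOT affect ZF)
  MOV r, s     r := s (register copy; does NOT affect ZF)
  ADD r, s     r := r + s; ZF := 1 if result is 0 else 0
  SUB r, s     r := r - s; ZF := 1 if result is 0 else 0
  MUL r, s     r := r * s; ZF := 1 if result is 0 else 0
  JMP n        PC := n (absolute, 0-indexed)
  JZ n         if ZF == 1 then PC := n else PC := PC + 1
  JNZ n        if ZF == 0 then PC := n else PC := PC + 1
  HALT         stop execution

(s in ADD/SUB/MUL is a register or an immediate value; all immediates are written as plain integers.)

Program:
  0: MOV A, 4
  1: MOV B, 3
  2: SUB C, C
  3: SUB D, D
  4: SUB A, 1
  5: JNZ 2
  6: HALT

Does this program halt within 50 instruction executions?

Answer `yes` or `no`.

Step 1: PC=0 exec 'MOV A, 4'. After: A=4 B=0 C=0 D=0 ZF=0 PC=1
Step 2: PC=1 exec 'MOV B, 3'. After: A=4 B=3 C=0 D=0 ZF=0 PC=2
Step 3: PC=2 exec 'SUB C, C'. After: A=4 B=3 C=0 D=0 ZF=1 PC=3
Step 4: PC=3 exec 'SUB D, D'. After: A=4 B=3 C=0 D=0 ZF=1 PC=4
Step 5: PC=4 exec 'SUB A, 1'. After: A=3 B=3 C=0 D=0 ZF=0 PC=5
Step 6: PC=5 exec 'JNZ 2'. After: A=3 B=3 C=0 D=0 ZF=0 PC=2
Step 7: PC=2 exec 'SUB C, C'. After: A=3 B=3 C=0 D=0 ZF=1 PC=3
Step 8: PC=3 exec 'SUB D, D'. After: A=3 B=3 C=0 D=0 ZF=1 PC=4
Step 9: PC=4 exec 'SUB A, 1'. After: A=2 B=3 C=0 D=0 ZF=0 PC=5
Step 10: PC=5 exec 'JNZ 2'. After: A=2 B=3 C=0 D=0 ZF=0 PC=2
Step 11: PC=2 exec 'SUB C, C'. After: A=2 B=3 C=0 D=0 ZF=1 PC=3
Step 12: PC=3 exec 'SUB D, D'. After: A=2 B=3 C=0 D=0 ZF=1 PC=4
Step 13: PC=4 exec 'SUB A, 1'. After: A=1 B=3 C=0 D=0 ZF=0 PC=5
Step 14: PC=5 exec 'JNZ 2'. After: A=1 B=3 C=0 D=0 ZF=0 PC=2
Step 15: PC=2 exec 'SUB C, C'. After: A=1 B=3 C=0 D=0 ZF=1 PC=3
Step 16: PC=3 exec 'SUB D, D'. After: A=1 B=3 C=0 D=0 ZF=1 PC=4
Step 17: PC=4 exec 'SUB A, 1'. After: A=0 B=3 C=0 D=0 ZF=1 PC=5
Step 18: PC=5 exec 'JNZ 2'. After: A=0 B=3 C=0 D=0 ZF=1 PC=6
Step 19: PC=6 exec 'HALT'. After: A=0 B=3 C=0 D=0 ZF=1 PC=6 HALTED

Answer: yes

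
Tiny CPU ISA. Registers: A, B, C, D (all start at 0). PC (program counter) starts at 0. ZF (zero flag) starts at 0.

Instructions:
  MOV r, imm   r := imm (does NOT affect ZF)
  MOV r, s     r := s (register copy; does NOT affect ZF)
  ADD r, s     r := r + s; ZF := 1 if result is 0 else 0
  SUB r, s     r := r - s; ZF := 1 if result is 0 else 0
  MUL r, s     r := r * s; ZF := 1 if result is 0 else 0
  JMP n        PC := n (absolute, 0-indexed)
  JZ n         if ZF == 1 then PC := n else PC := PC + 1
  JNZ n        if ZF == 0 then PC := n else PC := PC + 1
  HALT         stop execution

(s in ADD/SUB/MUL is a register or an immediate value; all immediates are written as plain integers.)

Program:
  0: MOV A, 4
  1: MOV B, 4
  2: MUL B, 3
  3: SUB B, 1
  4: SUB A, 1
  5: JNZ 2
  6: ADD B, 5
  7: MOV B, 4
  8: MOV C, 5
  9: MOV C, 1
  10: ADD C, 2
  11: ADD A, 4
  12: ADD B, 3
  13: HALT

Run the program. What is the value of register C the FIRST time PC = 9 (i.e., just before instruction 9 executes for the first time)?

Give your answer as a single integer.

Step 1: PC=0 exec 'MOV A, 4'. After: A=4 B=0 C=0 D=0 ZF=0 PC=1
Step 2: PC=1 exec 'MOV B, 4'. After: A=4 B=4 C=0 D=0 ZF=0 PC=2
Step 3: PC=2 exec 'MUL B, 3'. After: A=4 B=12 C=0 D=0 ZF=0 PC=3
Step 4: PC=3 exec 'SUB B, 1'. After: A=4 B=11 C=0 D=0 ZF=0 PC=4
Step 5: PC=4 exec 'SUB A, 1'. After: A=3 B=11 C=0 D=0 ZF=0 PC=5
Step 6: PC=5 exec 'JNZ 2'. After: A=3 B=11 C=0 D=0 ZF=0 PC=2
Step 7: PC=2 exec 'MUL B, 3'. After: A=3 B=33 C=0 D=0 ZF=0 PC=3
Step 8: PC=3 exec 'SUB B, 1'. After: A=3 B=32 C=0 D=0 ZF=0 PC=4
Step 9: PC=4 exec 'SUB A, 1'. After: A=2 B=32 C=0 D=0 ZF=0 PC=5
Step 10: PC=5 exec 'JNZ 2'. After: A=2 B=32 C=0 D=0 ZF=0 PC=2
Step 11: PC=2 exec 'MUL B, 3'. After: A=2 B=96 C=0 D=0 ZF=0 PC=3
Step 12: PC=3 exec 'SUB B, 1'. After: A=2 B=95 C=0 D=0 ZF=0 PC=4
Step 13: PC=4 exec 'SUB A, 1'. After: A=1 B=95 C=0 D=0 ZF=0 PC=5
Step 14: PC=5 exec 'JNZ 2'. After: A=1 B=95 C=0 D=0 ZF=0 PC=2
Step 15: PC=2 exec 'MUL B, 3'. After: A=1 B=285 C=0 D=0 ZF=0 PC=3
Step 16: PC=3 exec 'SUB B, 1'. After: A=1 B=284 C=0 D=0 ZF=0 PC=4
Step 17: PC=4 exec 'SUB A, 1'. After: A=0 B=284 C=0 D=0 ZF=1 PC=5
Step 18: PC=5 exec 'JNZ 2'. After: A=0 B=284 C=0 D=0 ZF=1 PC=6
Step 19: PC=6 exec 'ADD B, 5'. After: A=0 B=289 C=0 D=0 ZF=0 PC=7
Step 20: PC=7 exec 'MOV B, 4'. After: A=0 B=4 C=0 D=0 ZF=0 PC=8
Step 21: PC=8 exec 'MOV C, 5'. After: A=0 B=4 C=5 D=0 ZF=0 PC=9
First time PC=9: C=5

5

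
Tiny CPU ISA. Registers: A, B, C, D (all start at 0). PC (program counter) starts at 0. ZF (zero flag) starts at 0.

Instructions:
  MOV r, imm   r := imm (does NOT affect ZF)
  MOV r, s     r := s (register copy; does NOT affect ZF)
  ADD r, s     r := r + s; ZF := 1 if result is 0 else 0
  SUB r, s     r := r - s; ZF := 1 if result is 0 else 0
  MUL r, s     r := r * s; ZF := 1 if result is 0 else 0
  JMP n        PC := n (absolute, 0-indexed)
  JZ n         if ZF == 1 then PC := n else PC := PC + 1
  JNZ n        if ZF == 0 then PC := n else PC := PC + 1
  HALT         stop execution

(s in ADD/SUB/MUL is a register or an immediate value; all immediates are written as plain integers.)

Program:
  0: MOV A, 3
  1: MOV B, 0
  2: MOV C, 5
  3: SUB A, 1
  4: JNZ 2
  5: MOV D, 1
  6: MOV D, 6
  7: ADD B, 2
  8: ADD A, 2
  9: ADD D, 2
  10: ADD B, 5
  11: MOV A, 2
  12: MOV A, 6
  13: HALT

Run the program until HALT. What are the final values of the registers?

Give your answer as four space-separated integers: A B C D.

Step 1: PC=0 exec 'MOV A, 3'. After: A=3 B=0 C=0 D=0 ZF=0 PC=1
Step 2: PC=1 exec 'MOV B, 0'. After: A=3 B=0 C=0 D=0 ZF=0 PC=2
Step 3: PC=2 exec 'MOV C, 5'. After: A=3 B=0 C=5 D=0 ZF=0 PC=3
Step 4: PC=3 exec 'SUB A, 1'. After: A=2 B=0 C=5 D=0 ZF=0 PC=4
Step 5: PC=4 exec 'JNZ 2'. After: A=2 B=0 C=5 D=0 ZF=0 PC=2
Step 6: PC=2 exec 'MOV C, 5'. After: A=2 B=0 C=5 D=0 ZF=0 PC=3
Step 7: PC=3 exec 'SUB A, 1'. After: A=1 B=0 C=5 D=0 ZF=0 PC=4
Step 8: PC=4 exec 'JNZ 2'. After: A=1 B=0 C=5 D=0 ZF=0 PC=2
Step 9: PC=2 exec 'MOV C, 5'. After: A=1 B=0 C=5 D=0 ZF=0 PC=3
Step 10: PC=3 exec 'SUB A, 1'. After: A=0 B=0 C=5 D=0 ZF=1 PC=4
Step 11: PC=4 exec 'JNZ 2'. After: A=0 B=0 C=5 D=0 ZF=1 PC=5
Step 12: PC=5 exec 'MOV D, 1'. After: A=0 B=0 C=5 D=1 ZF=1 PC=6
Step 13: PC=6 exec 'MOV D, 6'. After: A=0 B=0 C=5 D=6 ZF=1 PC=7
Step 14: PC=7 exec 'ADD B, 2'. After: A=0 B=2 C=5 D=6 ZF=0 PC=8
Step 15: PC=8 exec 'ADD A, 2'. After: A=2 B=2 C=5 D=6 ZF=0 PC=9
Step 16: PC=9 exec 'ADD D, 2'. After: A=2 B=2 C=5 D=8 ZF=0 PC=10
Step 17: PC=10 exec 'ADD B, 5'. After: A=2 B=7 C=5 D=8 ZF=0 PC=11
Step 18: PC=11 exec 'MOV A, 2'. After: A=2 B=7 C=5 D=8 ZF=0 PC=12
Step 19: PC=12 exec 'MOV A, 6'. After: A=6 B=7 C=5 D=8 ZF=0 PC=13
Step 20: PC=13 exec 'HALT'. After: A=6 B=7 C=5 D=8 ZF=0 PC=13 HALTED

Answer: 6 7 5 8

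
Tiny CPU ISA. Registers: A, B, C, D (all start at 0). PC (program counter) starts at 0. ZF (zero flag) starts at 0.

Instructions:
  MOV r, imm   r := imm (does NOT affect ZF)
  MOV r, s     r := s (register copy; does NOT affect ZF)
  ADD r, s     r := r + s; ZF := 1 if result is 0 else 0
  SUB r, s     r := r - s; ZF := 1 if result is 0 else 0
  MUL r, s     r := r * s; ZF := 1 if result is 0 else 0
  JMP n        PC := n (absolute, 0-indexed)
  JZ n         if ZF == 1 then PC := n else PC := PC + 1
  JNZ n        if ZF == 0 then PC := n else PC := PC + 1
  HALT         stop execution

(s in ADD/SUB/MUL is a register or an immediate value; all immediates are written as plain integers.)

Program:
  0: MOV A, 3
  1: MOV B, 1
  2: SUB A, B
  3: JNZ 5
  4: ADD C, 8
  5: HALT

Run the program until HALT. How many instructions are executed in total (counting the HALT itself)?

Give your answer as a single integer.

Step 1: PC=0 exec 'MOV A, 3'. After: A=3 B=0 C=0 D=0 ZF=0 PC=1
Step 2: PC=1 exec 'MOV B, 1'. After: A=3 B=1 C=0 D=0 ZF=0 PC=2
Step 3: PC=2 exec 'SUB A, B'. After: A=2 B=1 C=0 D=0 ZF=0 PC=3
Step 4: PC=3 exec 'JNZ 5'. After: A=2 B=1 C=0 D=0 ZF=0 PC=5
Step 5: PC=5 exec 'HALT'. After: A=2 B=1 C=0 D=0 ZF=0 PC=5 HALTED
Total instructions executed: 5

Answer: 5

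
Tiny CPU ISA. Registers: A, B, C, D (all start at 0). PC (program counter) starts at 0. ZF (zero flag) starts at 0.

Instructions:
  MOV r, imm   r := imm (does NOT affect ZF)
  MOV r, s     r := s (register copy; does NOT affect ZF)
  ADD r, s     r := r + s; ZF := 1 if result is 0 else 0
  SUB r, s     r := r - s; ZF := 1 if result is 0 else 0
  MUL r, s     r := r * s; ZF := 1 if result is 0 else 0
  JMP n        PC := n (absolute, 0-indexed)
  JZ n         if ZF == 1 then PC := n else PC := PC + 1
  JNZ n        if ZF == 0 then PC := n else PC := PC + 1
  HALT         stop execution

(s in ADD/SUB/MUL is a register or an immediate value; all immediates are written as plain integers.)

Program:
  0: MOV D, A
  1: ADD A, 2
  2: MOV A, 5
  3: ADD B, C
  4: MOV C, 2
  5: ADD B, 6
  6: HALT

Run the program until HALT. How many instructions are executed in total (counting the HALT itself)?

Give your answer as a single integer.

Answer: 7

Derivation:
Step 1: PC=0 exec 'MOV D, A'. After: A=0 B=0 C=0 D=0 ZF=0 PC=1
Step 2: PC=1 exec 'ADD A, 2'. After: A=2 B=0 C=0 D=0 ZF=0 PC=2
Step 3: PC=2 exec 'MOV A, 5'. After: A=5 B=0 C=0 D=0 ZF=0 PC=3
Step 4: PC=3 exec 'ADD B, C'. After: A=5 B=0 C=0 D=0 ZF=1 PC=4
Step 5: PC=4 exec 'MOV C, 2'. After: A=5 B=0 C=2 D=0 ZF=1 PC=5
Step 6: PC=5 exec 'ADD B, 6'. After: A=5 B=6 C=2 D=0 ZF=0 PC=6
Step 7: PC=6 exec 'HALT'. After: A=5 B=6 C=2 D=0 ZF=0 PC=6 HALTED
Total instructions executed: 7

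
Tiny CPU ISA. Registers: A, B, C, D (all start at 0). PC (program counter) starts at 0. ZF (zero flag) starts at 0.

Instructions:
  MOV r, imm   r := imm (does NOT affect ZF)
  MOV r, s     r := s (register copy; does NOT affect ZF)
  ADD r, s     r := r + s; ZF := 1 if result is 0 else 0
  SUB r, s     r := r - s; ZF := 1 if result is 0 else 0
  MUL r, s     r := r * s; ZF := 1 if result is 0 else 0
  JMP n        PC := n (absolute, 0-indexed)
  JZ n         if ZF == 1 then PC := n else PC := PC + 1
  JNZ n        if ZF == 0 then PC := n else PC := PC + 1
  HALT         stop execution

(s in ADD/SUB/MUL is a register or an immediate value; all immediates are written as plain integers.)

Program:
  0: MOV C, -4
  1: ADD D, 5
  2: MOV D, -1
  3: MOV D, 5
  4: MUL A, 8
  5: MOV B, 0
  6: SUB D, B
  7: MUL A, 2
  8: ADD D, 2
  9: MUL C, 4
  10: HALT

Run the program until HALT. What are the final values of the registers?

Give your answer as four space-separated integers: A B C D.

Answer: 0 0 -16 7

Derivation:
Step 1: PC=0 exec 'MOV C, -4'. After: A=0 B=0 C=-4 D=0 ZF=0 PC=1
Step 2: PC=1 exec 'ADD D, 5'. After: A=0 B=0 C=-4 D=5 ZF=0 PC=2
Step 3: PC=2 exec 'MOV D, -1'. After: A=0 B=0 C=-4 D=-1 ZF=0 PC=3
Step 4: PC=3 exec 'MOV D, 5'. After: A=0 B=0 C=-4 D=5 ZF=0 PC=4
Step 5: PC=4 exec 'MUL A, 8'. After: A=0 B=0 C=-4 D=5 ZF=1 PC=5
Step 6: PC=5 exec 'MOV B, 0'. After: A=0 B=0 C=-4 D=5 ZF=1 PC=6
Step 7: PC=6 exec 'SUB D, B'. After: A=0 B=0 C=-4 D=5 ZF=0 PC=7
Step 8: PC=7 exec 'MUL A, 2'. After: A=0 B=0 C=-4 D=5 ZF=1 PC=8
Step 9: PC=8 exec 'ADD D, 2'. After: A=0 B=0 C=-4 D=7 ZF=0 PC=9
Step 10: PC=9 exec 'MUL C, 4'. After: A=0 B=0 C=-16 D=7 ZF=0 PC=10
Step 11: PC=10 exec 'HALT'. After: A=0 B=0 C=-16 D=7 ZF=0 PC=10 HALTED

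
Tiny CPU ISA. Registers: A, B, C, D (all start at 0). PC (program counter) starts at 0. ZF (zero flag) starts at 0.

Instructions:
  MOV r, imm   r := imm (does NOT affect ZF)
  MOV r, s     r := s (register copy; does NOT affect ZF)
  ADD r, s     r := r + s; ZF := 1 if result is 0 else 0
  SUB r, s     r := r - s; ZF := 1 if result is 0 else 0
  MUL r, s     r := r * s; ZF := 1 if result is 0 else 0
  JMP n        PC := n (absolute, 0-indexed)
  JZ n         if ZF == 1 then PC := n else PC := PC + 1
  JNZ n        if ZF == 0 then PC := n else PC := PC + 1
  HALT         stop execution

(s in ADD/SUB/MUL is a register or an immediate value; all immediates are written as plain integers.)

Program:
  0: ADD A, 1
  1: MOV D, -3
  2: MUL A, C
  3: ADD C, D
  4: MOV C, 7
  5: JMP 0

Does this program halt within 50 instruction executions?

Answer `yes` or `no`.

Answer: no

Derivation:
Step 1: PC=0 exec 'ADD A, 1'. After: A=1 B=0 C=0 D=0 ZF=0 PC=1
Step 2: PC=1 exec 'MOV D, -3'. After: A=1 B=0 C=0 D=-3 ZF=0 PC=2
Step 3: PC=2 exec 'MUL A, C'. After: A=0 B=0 C=0 D=-3 ZF=1 PC=3
Step 4: PC=3 exec 'ADD C, D'. After: A=0 B=0 C=-3 D=-3 ZF=0 PC=4
Step 5: PC=4 exec 'MOV C, 7'. After: A=0 B=0 C=7 D=-3 ZF=0 PC=5
Step 6: PC=5 exec 'JMP 0'. After: A=0 B=0 C=7 D=-3 ZF=0 PC=0
Step 7: PC=0 exec 'ADD A, 1'. After: A=1 B=0 C=7 D=-3 ZF=0 PC=1
Step 8: PC=1 exec 'MOV D, -3'. After: A=1 B=0 C=7 D=-3 ZF=0 PC=2
Step 9: PC=2 exec 'MUL A, C'. After: A=7 B=0 C=7 D=-3 ZF=0 PC=3
Step 10: PC=3 exec 'ADD C, D'. After: A=7 B=0 C=4 D=-3 ZF=0 PC=4
Step 11: PC=4 exec 'MOV C, 7'. After: A=7 B=0 C=7 D=-3 ZF=0 PC=5
Step 12: PC=5 exec 'JMP 0'. After: A=7 B=0 C=7 D=-3 ZF=0 PC=0
Step 13: PC=0 exec 'ADD A, 1'. After: A=8 B=0 C=7 D=-3 ZF=0 PC=1
Step 14: PC=1 exec 'MOV D, -3'. After: A=8 B=0 C=7 D=-3 ZF=0 PC=2
Step 15: PC=2 exec 'MUL A, C'. After: A=56 B=0 C=7 D=-3 ZF=0 PC=3
After 50 steps: not halted. PC revisits the same instructions with no path to HALT; will never halt.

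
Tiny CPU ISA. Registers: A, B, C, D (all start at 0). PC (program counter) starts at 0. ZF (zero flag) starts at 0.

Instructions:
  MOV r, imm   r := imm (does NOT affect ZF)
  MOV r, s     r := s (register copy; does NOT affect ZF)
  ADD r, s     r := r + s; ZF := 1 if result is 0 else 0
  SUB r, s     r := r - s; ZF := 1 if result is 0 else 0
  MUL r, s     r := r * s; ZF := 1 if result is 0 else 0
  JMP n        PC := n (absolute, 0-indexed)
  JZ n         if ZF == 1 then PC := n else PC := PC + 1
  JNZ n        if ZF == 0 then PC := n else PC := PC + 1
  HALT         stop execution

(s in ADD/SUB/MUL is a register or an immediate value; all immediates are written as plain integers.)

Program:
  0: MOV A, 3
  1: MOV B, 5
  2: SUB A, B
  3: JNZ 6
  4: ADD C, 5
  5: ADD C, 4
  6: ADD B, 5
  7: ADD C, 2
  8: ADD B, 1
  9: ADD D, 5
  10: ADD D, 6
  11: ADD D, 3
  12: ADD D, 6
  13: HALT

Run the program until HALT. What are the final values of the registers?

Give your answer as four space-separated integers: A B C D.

Step 1: PC=0 exec 'MOV A, 3'. After: A=3 B=0 C=0 D=0 ZF=0 PC=1
Step 2: PC=1 exec 'MOV B, 5'. After: A=3 B=5 C=0 D=0 ZF=0 PC=2
Step 3: PC=2 exec 'SUB A, B'. After: A=-2 B=5 C=0 D=0 ZF=0 PC=3
Step 4: PC=3 exec 'JNZ 6'. After: A=-2 B=5 C=0 D=0 ZF=0 PC=6
Step 5: PC=6 exec 'ADD B, 5'. After: A=-2 B=10 C=0 D=0 ZF=0 PC=7
Step 6: PC=7 exec 'ADD C, 2'. After: A=-2 B=10 C=2 D=0 ZF=0 PC=8
Step 7: PC=8 exec 'ADD B, 1'. After: A=-2 B=11 C=2 D=0 ZF=0 PC=9
Step 8: PC=9 exec 'ADD D, 5'. After: A=-2 B=11 C=2 D=5 ZF=0 PC=10
Step 9: PC=10 exec 'ADD D, 6'. After: A=-2 B=11 C=2 D=11 ZF=0 PC=11
Step 10: PC=11 exec 'ADD D, 3'. After: A=-2 B=11 C=2 D=14 ZF=0 PC=12
Step 11: PC=12 exec 'ADD D, 6'. After: A=-2 B=11 C=2 D=20 ZF=0 PC=13
Step 12: PC=13 exec 'HALT'. After: A=-2 B=11 C=2 D=20 ZF=0 PC=13 HALTED

Answer: -2 11 2 20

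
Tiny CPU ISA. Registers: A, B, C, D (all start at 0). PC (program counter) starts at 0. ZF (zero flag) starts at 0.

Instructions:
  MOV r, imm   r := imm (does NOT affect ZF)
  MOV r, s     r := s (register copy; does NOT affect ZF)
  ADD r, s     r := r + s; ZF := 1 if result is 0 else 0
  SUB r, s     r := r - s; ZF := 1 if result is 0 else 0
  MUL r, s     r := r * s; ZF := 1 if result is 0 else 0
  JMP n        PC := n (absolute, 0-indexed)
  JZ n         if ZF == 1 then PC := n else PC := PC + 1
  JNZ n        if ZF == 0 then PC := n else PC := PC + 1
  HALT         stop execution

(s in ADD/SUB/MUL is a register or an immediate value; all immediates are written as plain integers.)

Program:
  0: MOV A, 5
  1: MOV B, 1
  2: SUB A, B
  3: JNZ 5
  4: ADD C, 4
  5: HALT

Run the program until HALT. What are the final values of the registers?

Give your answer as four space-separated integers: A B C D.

Answer: 4 1 0 0

Derivation:
Step 1: PC=0 exec 'MOV A, 5'. After: A=5 B=0 C=0 D=0 ZF=0 PC=1
Step 2: PC=1 exec 'MOV B, 1'. After: A=5 B=1 C=0 D=0 ZF=0 PC=2
Step 3: PC=2 exec 'SUB A, B'. After: A=4 B=1 C=0 D=0 ZF=0 PC=3
Step 4: PC=3 exec 'JNZ 5'. After: A=4 B=1 C=0 D=0 ZF=0 PC=5
Step 5: PC=5 exec 'HALT'. After: A=4 B=1 C=0 D=0 ZF=0 PC=5 HALTED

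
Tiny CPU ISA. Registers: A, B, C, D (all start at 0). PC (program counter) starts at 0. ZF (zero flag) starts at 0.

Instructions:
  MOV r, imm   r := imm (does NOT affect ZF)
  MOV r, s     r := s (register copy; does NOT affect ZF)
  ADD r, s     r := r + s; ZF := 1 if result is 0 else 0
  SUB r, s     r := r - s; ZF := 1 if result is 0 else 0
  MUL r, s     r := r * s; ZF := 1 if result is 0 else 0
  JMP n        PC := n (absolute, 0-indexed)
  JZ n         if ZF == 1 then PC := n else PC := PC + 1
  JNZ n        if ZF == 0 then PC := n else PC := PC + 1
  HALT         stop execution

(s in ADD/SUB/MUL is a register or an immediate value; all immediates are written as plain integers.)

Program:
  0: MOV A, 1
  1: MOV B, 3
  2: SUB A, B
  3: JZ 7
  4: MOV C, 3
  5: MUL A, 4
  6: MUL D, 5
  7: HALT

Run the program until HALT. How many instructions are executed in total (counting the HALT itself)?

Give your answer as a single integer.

Answer: 8

Derivation:
Step 1: PC=0 exec 'MOV A, 1'. After: A=1 B=0 C=0 D=0 ZF=0 PC=1
Step 2: PC=1 exec 'MOV B, 3'. After: A=1 B=3 C=0 D=0 ZF=0 PC=2
Step 3: PC=2 exec 'SUB A, B'. After: A=-2 B=3 C=0 D=0 ZF=0 PC=3
Step 4: PC=3 exec 'JZ 7'. After: A=-2 B=3 C=0 D=0 ZF=0 PC=4
Step 5: PC=4 exec 'MOV C, 3'. After: A=-2 B=3 C=3 D=0 ZF=0 PC=5
Step 6: PC=5 exec 'MUL A, 4'. After: A=-8 B=3 C=3 D=0 ZF=0 PC=6
Step 7: PC=6 exec 'MUL D, 5'. After: A=-8 B=3 C=3 D=0 ZF=1 PC=7
Step 8: PC=7 exec 'HALT'. After: A=-8 B=3 C=3 D=0 ZF=1 PC=7 HALTED
Total instructions executed: 8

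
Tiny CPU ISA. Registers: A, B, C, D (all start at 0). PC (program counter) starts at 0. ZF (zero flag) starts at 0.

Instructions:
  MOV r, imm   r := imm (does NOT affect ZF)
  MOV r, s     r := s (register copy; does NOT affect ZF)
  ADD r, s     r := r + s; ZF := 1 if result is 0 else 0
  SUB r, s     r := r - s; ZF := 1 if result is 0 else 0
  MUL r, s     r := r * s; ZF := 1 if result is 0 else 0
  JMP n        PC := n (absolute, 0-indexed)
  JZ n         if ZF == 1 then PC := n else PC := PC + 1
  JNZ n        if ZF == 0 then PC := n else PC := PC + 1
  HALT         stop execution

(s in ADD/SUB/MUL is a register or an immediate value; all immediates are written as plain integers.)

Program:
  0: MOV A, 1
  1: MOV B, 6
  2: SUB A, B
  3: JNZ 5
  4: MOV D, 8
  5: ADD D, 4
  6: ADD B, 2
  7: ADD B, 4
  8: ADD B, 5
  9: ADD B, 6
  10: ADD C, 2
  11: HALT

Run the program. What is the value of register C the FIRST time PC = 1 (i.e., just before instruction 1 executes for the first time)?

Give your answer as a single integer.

Step 1: PC=0 exec 'MOV A, 1'. After: A=1 B=0 C=0 D=0 ZF=0 PC=1
First time PC=1: C=0

0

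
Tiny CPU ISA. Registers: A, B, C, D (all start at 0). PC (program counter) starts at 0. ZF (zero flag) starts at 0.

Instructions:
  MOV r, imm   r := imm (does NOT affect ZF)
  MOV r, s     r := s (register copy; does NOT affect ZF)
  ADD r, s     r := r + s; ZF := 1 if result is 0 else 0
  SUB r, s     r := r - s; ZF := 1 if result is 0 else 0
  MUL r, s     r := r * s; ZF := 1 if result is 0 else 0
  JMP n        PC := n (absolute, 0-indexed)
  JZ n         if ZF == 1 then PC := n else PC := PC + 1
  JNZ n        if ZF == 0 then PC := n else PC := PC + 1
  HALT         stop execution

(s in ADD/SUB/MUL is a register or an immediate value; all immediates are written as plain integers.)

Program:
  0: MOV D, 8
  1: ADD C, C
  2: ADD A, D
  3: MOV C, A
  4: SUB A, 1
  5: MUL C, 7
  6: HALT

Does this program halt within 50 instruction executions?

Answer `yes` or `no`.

Answer: yes

Derivation:
Step 1: PC=0 exec 'MOV D, 8'. After: A=0 B=0 C=0 D=8 ZF=0 PC=1
Step 2: PC=1 exec 'ADD C, C'. After: A=0 B=0 C=0 D=8 ZF=1 PC=2
Step 3: PC=2 exec 'ADD A, D'. After: A=8 B=0 C=0 D=8 ZF=0 PC=3
Step 4: PC=3 exec 'MOV C, A'. After: A=8 B=0 C=8 D=8 ZF=0 PC=4
Step 5: PC=4 exec 'SUB A, 1'. After: A=7 B=0 C=8 D=8 ZF=0 PC=5
Step 6: PC=5 exec 'MUL C, 7'. After: A=7 B=0 C=56 D=8 ZF=0 PC=6
Step 7: PC=6 exec 'HALT'. After: A=7 B=0 C=56 D=8 ZF=0 PC=6 HALTED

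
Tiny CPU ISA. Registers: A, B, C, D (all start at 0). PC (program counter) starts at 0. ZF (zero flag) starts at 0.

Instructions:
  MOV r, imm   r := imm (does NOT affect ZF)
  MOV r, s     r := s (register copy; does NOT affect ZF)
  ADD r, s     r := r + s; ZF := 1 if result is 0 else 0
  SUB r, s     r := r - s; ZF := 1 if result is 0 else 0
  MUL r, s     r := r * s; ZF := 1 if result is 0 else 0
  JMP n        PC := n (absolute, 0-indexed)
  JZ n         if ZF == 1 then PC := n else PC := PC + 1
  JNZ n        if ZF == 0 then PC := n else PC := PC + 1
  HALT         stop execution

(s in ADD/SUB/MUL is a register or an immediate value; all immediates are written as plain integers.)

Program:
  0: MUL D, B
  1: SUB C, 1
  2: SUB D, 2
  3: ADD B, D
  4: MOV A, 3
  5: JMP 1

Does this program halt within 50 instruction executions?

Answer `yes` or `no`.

Step 1: PC=0 exec 'MUL D, B'. After: A=0 B=0 C=0 D=0 ZF=1 PC=1
Step 2: PC=1 exec 'SUB C, 1'. After: A=0 B=0 C=-1 D=0 ZF=0 PC=2
Step 3: PC=2 exec 'SUB D, 2'. After: A=0 B=0 C=-1 D=-2 ZF=0 PC=3
Step 4: PC=3 exec 'ADD B, D'. After: A=0 B=-2 C=-1 D=-2 ZF=0 PC=4
Step 5: PC=4 exec 'MOV A, 3'. After: A=3 B=-2 C=-1 D=-2 ZF=0 PC=5
Step 6: PC=5 exec 'JMP 1'. After: A=3 B=-2 C=-1 D=-2 ZF=0 PC=1
Step 7: PC=1 exec 'SUB C, 1'. After: A=3 B=-2 C=-2 D=-2 ZF=0 PC=2
Step 8: PC=2 exec 'SUB D, 2'. After: A=3 B=-2 C=-2 D=-4 ZF=0 PC=3
Step 9: PC=3 exec 'ADD B, D'. After: A=3 B=-6 C=-2 D=-4 ZF=0 PC=4
Step 10: PC=4 exec 'MOV A, 3'. After: A=3 B=-6 C=-2 D=-4 ZF=0 PC=5
Step 11: PC=5 exec 'JMP 1'. After: A=3 B=-6 C=-2 D=-4 ZF=0 PC=1
Step 12: PC=1 exec 'SUB C, 1'. After: A=3 B=-6 C=-3 D=-4 ZF=0 PC=2
Step 13: PC=2 exec 'SUB D, 2'. After: A=3 B=-6 C=-3 D=-6 ZF=0 PC=3
Step 14: PC=3 exec 'ADD B, D'. After: A=3 B=-12 C=-3 D=-6 ZF=0 PC=4
Step 15: PC=4 exec 'MOV A, 3'. After: A=3 B=-12 C=-3 D=-6 ZF=0 PC=5
After 50 steps: not halted. PC revisits the same instructions with no path to HALT; will never halt.

Answer: no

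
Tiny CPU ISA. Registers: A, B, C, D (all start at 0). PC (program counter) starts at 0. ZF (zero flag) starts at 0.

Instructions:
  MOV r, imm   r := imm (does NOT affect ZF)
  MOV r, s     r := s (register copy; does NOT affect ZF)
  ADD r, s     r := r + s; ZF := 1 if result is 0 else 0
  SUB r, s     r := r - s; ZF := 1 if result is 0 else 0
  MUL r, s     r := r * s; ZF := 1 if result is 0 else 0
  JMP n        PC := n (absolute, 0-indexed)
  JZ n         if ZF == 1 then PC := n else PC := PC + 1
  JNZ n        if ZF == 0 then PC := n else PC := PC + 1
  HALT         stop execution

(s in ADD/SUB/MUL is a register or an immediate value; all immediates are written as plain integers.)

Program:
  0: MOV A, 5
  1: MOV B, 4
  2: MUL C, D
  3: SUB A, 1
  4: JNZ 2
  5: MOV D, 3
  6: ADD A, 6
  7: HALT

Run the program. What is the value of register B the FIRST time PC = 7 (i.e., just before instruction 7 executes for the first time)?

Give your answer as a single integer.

Step 1: PC=0 exec 'MOV A, 5'. After: A=5 B=0 C=0 D=0 ZF=0 PC=1
Step 2: PC=1 exec 'MOV B, 4'. After: A=5 B=4 C=0 D=0 ZF=0 PC=2
Step 3: PC=2 exec 'MUL C, D'. After: A=5 B=4 C=0 D=0 ZF=1 PC=3
Step 4: PC=3 exec 'SUB A, 1'. After: A=4 B=4 C=0 D=0 ZF=0 PC=4
Step 5: PC=4 exec 'JNZ 2'. After: A=4 B=4 C=0 D=0 ZF=0 PC=2
Step 6: PC=2 exec 'MUL C, D'. After: A=4 B=4 C=0 D=0 ZF=1 PC=3
Step 7: PC=3 exec 'SUB A, 1'. After: A=3 B=4 C=0 D=0 ZF=0 PC=4
Step 8: PC=4 exec 'JNZ 2'. After: A=3 B=4 C=0 D=0 ZF=0 PC=2
Step 9: PC=2 exec 'MUL C, D'. After: A=3 B=4 C=0 D=0 ZF=1 PC=3
Step 10: PC=3 exec 'SUB A, 1'. After: A=2 B=4 C=0 D=0 ZF=0 PC=4
Step 11: PC=4 exec 'JNZ 2'. After: A=2 B=4 C=0 D=0 ZF=0 PC=2
Step 12: PC=2 exec 'MUL C, D'. After: A=2 B=4 C=0 D=0 ZF=1 PC=3
Step 13: PC=3 exec 'SUB A, 1'. After: A=1 B=4 C=0 D=0 ZF=0 PC=4
Step 14: PC=4 exec 'JNZ 2'. After: A=1 B=4 C=0 D=0 ZF=0 PC=2
Step 15: PC=2 exec 'MUL C, D'. After: A=1 B=4 C=0 D=0 ZF=1 PC=3
Step 16: PC=3 exec 'SUB A, 1'. After: A=0 B=4 C=0 D=0 ZF=1 PC=4
Step 17: PC=4 exec 'JNZ 2'. After: A=0 B=4 C=0 D=0 ZF=1 PC=5
Step 18: PC=5 exec 'MOV D, 3'. After: A=0 B=4 C=0 D=3 ZF=1 PC=6
Step 19: PC=6 exec 'ADD A, 6'. After: A=6 B=4 C=0 D=3 ZF=0 PC=7
First time PC=7: B=4

4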